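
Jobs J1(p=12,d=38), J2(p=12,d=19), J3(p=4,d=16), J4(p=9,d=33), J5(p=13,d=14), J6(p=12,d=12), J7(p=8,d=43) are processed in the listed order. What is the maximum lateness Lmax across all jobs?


Lateness per job (L = C - d):
  J1: C=12, d=38, L=-26
  J2: C=24, d=19, L=5
  J3: C=28, d=16, L=12
  J4: C=37, d=33, L=4
  J5: C=50, d=14, L=36
  J6: C=62, d=12, L=50
  J7: C=70, d=43, L=27
Lmax = max(-26, 5, 12, 4, 36, 50, 27)
= 50


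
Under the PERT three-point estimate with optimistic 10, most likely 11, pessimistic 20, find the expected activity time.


te = (o + 4m + p) / 6
= (10 + 4×11 + 20) / 6
= (10 + 44 + 20) / 6
= 74 / 6
= 12.33


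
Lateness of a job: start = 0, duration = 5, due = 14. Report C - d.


Completion = 0 + 5 = 5
Lateness = C - d = 5 - 14
= -9


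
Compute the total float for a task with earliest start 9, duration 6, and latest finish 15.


EF = ES + duration = 9 + 6 = 15
LS = LF - duration = 15 - 6 = 9
Total Float = LF - EF = 15 - 15
(or LS - ES = 9 - 9)
= 0


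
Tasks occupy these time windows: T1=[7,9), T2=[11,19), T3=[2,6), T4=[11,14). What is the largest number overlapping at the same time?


Check each time point for overlaps:
  t=11: 2 tasks active (T2, T4)
Max concurrent = 2


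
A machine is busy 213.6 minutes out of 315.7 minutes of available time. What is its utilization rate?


Utilization = busy / total × 100
= 213.6 / 315.7 × 100
= 67.7%


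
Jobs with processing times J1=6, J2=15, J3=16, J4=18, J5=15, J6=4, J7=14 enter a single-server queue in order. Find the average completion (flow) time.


Completion times:
  J1: completes at 6
  J2: completes at 21
  J3: completes at 37
  J4: completes at 55
  J5: completes at 70
  J6: completes at 74
  J7: completes at 88
Sum = 351
Average = 351/7
= 50.14


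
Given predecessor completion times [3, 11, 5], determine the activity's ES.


ES = max of all predecessor completion times
Predecessors: [3, 11, 5]
ES = max(3, 11, 5)
= 11


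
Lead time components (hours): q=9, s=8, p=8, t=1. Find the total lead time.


Lead time = queue + setup + processing + transit
= 9 + 8 + 8 + 1
= 26 hours


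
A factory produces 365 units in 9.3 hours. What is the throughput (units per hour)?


Throughput = units / time
= 365 / 9.3
= 39.2 units/hour


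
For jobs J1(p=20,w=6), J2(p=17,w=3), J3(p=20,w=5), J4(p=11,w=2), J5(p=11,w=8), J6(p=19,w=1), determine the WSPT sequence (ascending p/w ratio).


WSPT (Smith's rule): sort by p/w ascending
  J5: p/w = 11/8 = 1.375
  J1: p/w = 20/6 = 3.333
  J3: p/w = 20/5 = 4.000
  J4: p/w = 11/2 = 5.500
  J2: p/w = 17/3 = 5.667
  J6: p/w = 19/1 = 19.000
Order: J5 → J1 → J3 → J4 → J2 → J6


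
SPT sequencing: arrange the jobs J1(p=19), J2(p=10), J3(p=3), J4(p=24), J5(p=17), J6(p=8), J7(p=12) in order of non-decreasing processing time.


SPT: sort by shortest processing time
  J3: p=3
  J6: p=8
  J2: p=10
  J7: p=12
  J5: p=17
  J1: p=19
  J4: p=24
Order: J3 → J6 → J2 → J7 → J5 → J1 → J4


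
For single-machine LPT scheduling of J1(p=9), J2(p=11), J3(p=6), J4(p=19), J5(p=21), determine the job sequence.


LPT: sort by longest processing time first
  J5: p=21
  J4: p=19
  J2: p=11
  J1: p=9
  J3: p=6
Order: J5 → J4 → J2 → J1 → J3


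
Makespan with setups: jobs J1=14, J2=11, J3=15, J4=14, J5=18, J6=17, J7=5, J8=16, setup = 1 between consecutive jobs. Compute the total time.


Makespan = Σ processing + (n-1) × setup
= (14 + 11 + 15 + 14 + 18 + 17 + 5 + 16) + (8-1)×1
= 110 + 7
= 117 time units


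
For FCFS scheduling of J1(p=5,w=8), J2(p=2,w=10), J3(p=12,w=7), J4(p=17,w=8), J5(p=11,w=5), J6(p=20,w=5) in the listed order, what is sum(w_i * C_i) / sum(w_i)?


Completion times:
  J1: C=5, w×C=8×5=40
  J2: C=7, w×C=10×7=70
  J3: C=19, w×C=7×19=133
  J4: C=36, w×C=8×36=288
  J5: C=47, w×C=5×47=235
  J6: C=67, w×C=5×67=335
Sum w×C = 1101
Sum w = 43
Weighted avg = 1101/43
= 25.60


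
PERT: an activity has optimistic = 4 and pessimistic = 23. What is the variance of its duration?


σ² = ((p - o) / 6)² = (p - o)² / 36
= (23 - 4)² / 36
= 19² / 36
= 361 / 36
= 10.0278


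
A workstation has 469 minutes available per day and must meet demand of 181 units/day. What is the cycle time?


Cycle time = available time / demand
= 469 / 181
= 2.59 min/unit


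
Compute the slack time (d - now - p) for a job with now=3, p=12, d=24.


Slack = due - current_time - processing
= 24 - 3 - 12
= 9


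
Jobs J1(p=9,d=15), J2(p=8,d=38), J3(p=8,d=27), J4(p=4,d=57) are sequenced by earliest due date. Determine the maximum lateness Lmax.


EDD order: J1 → J3 → J2 → J4
Completion and lateness:
  J1: C=9, d=15, L=9-15=-6
  J3: C=17, d=27, L=17-27=-10
  J2: C=25, d=38, L=25-38=-13
  J4: C=29, d=57, L=29-57=-28
Lmax = max(-6, -10, -13, -28)
= -6


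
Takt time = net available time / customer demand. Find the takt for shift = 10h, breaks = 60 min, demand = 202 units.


Available = 10×60 - 60 = 540 min
Takt time = 540 / 202
= 2.67 min/unit


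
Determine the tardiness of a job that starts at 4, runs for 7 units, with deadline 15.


Completion = start + processing = 4 + 7 = 11
Tardiness = max(0, C - d) = max(0, 11 - 15)
= max(0, -4)
= 0


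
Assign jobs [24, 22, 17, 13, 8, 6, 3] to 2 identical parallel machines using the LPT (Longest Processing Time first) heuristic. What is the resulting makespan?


Jobs (LPT sorted): [24, 22, 17, 13, 8, 6, 3]
Machines: 2
  J=24 → Machine 1 (load: 0+24=24)
  J=22 → Machine 2 (load: 0+22=22)
  J=17 → Machine 2 (load: 22+17=39)
  J=13 → Machine 1 (load: 24+13=37)
  J=8 → Machine 1 (load: 37+8=45)
  J=6 → Machine 2 (load: 39+6=45)
  J=3 → Machine 1 (load: 45+3=48)
Machine loads: [48, 45]
Makespan = max = 48 time units


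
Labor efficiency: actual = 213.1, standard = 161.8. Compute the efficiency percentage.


Efficiency = (actual / standard) × 100
= (213.1 / 161.8) × 100
= 131.7%


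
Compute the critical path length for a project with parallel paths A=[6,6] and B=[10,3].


Path A: 6 + 6 = 12
Path B: 10 + 3 = 13
Critical path = longest = max(12, 13)
= 13 (Path B)


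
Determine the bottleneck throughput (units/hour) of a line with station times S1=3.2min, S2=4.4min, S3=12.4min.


Bottleneck = longest station time
Station times: [3.2, 4.4, 12.4]
Max = 12.4 min
Rate = 60 / 12.4
= 4.84 units/hour (bottleneck: 12.4min)


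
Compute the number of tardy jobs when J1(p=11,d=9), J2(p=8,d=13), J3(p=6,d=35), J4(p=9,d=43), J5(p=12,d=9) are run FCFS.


Completion vs due date:
  J1: C=11, d=9 → TARDY
  J2: C=19, d=13 → TARDY
  J3: C=25, d=35 → on time
  J4: C=34, d=43 → on time
  J5: C=46, d=9 → TARDY
Tardy jobs: J1, J2, J5
Count = 3


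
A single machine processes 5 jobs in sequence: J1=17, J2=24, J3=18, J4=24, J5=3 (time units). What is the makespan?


Sequential makespan: sum all processing times
= 17 + 24 + 18 + 24 + 3
= 86 time units


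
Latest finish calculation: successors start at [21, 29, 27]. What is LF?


LF = min of all successor start times
Successors start at: [21, 29, 27]
LF = min(21, 29, 27)
= 21


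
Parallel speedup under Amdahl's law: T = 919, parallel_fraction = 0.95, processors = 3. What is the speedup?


Amdahl's law: T_p = T × ((1-p) + p/N)
= 919 × ((1-0.95) + 0.95/3)
= 919 × (0.05 + 0.3167)
= 919 × 0.3667
= 336.97
Speedup = 919/336.97
= 2.73×


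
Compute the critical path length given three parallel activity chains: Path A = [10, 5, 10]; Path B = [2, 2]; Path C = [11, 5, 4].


Path A: 10 + 5 + 10 = 25
Path B: 2 + 2 = 4
Path C: 11 + 5 + 4 = 20
Critical path = longest = max(25, 4, 20)
= 25 (Path A)


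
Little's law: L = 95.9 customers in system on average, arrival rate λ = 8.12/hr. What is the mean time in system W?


Little's law: L = λW → W = L / λ
= 95.9 / 8.12
= 11.81 hours


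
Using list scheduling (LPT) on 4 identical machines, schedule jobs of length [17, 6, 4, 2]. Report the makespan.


Jobs (LPT sorted): [17, 6, 4, 2]
Machines: 4
  J=17 → Machine 1 (load: 0+17=17)
  J=6 → Machine 2 (load: 0+6=6)
  J=4 → Machine 3 (load: 0+4=4)
  J=2 → Machine 4 (load: 0+2=2)
Machine loads: [17, 6, 4, 2]
Makespan = max = 17 time units


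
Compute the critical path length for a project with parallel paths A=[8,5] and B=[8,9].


Path A: 8 + 5 = 13
Path B: 8 + 9 = 17
Critical path = longest = max(13, 17)
= 17 (Path B)


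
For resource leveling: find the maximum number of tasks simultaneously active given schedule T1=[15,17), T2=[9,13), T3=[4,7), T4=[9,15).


Check each time point for overlaps:
  t=9: 2 tasks active (T2, T4)
Max concurrent = 2


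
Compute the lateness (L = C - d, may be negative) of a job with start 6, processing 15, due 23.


Completion = 6 + 15 = 21
Lateness = C - d = 21 - 23
= -2


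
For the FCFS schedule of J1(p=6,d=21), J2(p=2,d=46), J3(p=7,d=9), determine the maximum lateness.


Lateness per job (L = C - d):
  J1: C=6, d=21, L=-15
  J2: C=8, d=46, L=-38
  J3: C=15, d=9, L=6
Lmax = max(-15, -38, 6)
= 6


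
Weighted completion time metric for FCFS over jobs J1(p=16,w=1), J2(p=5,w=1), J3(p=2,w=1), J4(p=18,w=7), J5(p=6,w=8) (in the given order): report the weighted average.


Completion times:
  J1: C=16, w×C=1×16=16
  J2: C=21, w×C=1×21=21
  J3: C=23, w×C=1×23=23
  J4: C=41, w×C=7×41=287
  J5: C=47, w×C=8×47=376
Sum w×C = 723
Sum w = 18
Weighted avg = 723/18
= 40.17


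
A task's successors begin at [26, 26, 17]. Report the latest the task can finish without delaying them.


LF = min of all successor start times
Successors start at: [26, 26, 17]
LF = min(26, 26, 17)
= 17


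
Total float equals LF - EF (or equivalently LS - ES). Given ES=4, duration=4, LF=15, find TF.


EF = ES + duration = 4 + 4 = 8
LS = LF - duration = 15 - 4 = 11
Total Float = LF - EF = 15 - 8
(or LS - ES = 11 - 4)
= 7


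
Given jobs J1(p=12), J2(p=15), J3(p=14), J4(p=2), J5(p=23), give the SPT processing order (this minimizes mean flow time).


SPT: sort by shortest processing time
  J4: p=2
  J1: p=12
  J3: p=14
  J2: p=15
  J5: p=23
Order: J4 → J1 → J3 → J2 → J5


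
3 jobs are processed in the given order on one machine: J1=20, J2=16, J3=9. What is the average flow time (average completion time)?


Completion times:
  J1: completes at 20
  J2: completes at 36
  J3: completes at 45
Sum = 101
Average = 101/3
= 33.67


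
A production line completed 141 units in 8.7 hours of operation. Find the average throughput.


Throughput = units / time
= 141 / 8.7
= 16.2 units/hour


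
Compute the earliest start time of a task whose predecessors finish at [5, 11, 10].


ES = max of all predecessor completion times
Predecessors: [5, 11, 10]
ES = max(5, 11, 10)
= 11


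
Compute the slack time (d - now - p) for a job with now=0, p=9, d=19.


Slack = due - current_time - processing
= 19 - 0 - 9
= 10


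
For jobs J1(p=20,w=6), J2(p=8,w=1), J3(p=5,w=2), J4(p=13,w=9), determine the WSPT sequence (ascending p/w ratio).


WSPT (Smith's rule): sort by p/w ascending
  J4: p/w = 13/9 = 1.444
  J3: p/w = 5/2 = 2.500
  J1: p/w = 20/6 = 3.333
  J2: p/w = 8/1 = 8.000
Order: J4 → J3 → J1 → J2


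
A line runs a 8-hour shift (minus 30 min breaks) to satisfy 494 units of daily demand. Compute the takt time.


Available = 8×60 - 30 = 450 min
Takt time = 450 / 494
= 0.91 min/unit


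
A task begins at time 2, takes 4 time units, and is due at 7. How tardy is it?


Completion = start + processing = 2 + 4 = 6
Tardiness = max(0, C - d) = max(0, 6 - 7)
= max(0, -1)
= 0


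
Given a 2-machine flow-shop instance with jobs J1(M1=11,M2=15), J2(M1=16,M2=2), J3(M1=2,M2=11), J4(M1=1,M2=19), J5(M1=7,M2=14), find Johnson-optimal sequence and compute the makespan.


Johnson's rule:
Group 1 (M1≤M2, sort by M1): ['J4', 'J3', 'J5', 'J1']
Group 2 (M1>M2, sort desc M2): ['J2']
Sequence: J4 → J3 → J5 → J1 → J2
Makespan calculation:
  J4: M1 done=1, M2 done=20
  J3: M1 done=3, M2 done=31
  J5: M1 done=10, M2 done=45
  J1: M1 done=21, M2 done=60
  J2: M1 done=37, M2 done=62
= Sequence: J4 → J3 → J5 → J1 → J2, Makespan: 62


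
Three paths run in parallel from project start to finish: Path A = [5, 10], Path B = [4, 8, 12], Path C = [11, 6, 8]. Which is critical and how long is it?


Path A: 5 + 10 = 15
Path B: 4 + 8 + 12 = 24
Path C: 11 + 6 + 8 = 25
Critical path = longest = max(15, 24, 25)
= 25 (Path C)


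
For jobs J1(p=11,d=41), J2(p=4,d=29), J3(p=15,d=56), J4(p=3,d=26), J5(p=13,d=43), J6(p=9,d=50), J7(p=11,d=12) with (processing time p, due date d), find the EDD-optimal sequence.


EDD: sort by earliest due date
  J7: d=12, p=11
  J4: d=26, p=3
  J2: d=29, p=4
  J1: d=41, p=11
  J5: d=43, p=13
  J6: d=50, p=9
  J3: d=56, p=15
Order: J7 → J4 → J2 → J1 → J5 → J6 → J3


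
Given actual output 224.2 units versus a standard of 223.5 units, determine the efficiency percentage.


Efficiency = (actual / standard) × 100
= (224.2 / 223.5) × 100
= 100.3%


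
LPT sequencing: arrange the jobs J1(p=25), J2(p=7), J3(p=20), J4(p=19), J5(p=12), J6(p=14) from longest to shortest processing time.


LPT: sort by longest processing time first
  J1: p=25
  J3: p=20
  J4: p=19
  J6: p=14
  J5: p=12
  J2: p=7
Order: J1 → J3 → J4 → J6 → J5 → J2


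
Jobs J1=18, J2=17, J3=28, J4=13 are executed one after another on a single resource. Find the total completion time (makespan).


Sequential makespan: sum all processing times
= 18 + 17 + 28 + 13
= 76 time units


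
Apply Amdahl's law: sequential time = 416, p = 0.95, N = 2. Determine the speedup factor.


Amdahl's law: T_p = T × ((1-p) + p/N)
= 416 × ((1-0.95) + 0.95/2)
= 416 × (0.05 + 0.4750)
= 416 × 0.5250
= 218.40
Speedup = 416/218.40
= 1.90×


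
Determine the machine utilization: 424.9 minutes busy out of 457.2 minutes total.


Utilization = busy / total × 100
= 424.9 / 457.2 × 100
= 92.9%


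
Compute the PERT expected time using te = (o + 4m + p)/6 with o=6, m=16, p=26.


te = (o + 4m + p) / 6
= (6 + 4×16 + 26) / 6
= (6 + 64 + 26) / 6
= 96 / 6
= 16.00


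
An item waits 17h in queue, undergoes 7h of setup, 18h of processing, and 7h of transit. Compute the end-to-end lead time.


Lead time = queue + setup + processing + transit
= 17 + 7 + 18 + 7
= 49 hours


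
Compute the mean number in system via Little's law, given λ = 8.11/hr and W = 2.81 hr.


Little's law: L = λ × W
= 8.11 × 2.81
= 22.79


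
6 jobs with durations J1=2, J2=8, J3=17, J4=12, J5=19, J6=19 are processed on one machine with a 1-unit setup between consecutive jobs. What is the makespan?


Makespan = Σ processing + (n-1) × setup
= (2 + 8 + 17 + 12 + 19 + 19) + (6-1)×1
= 77 + 5
= 82 time units


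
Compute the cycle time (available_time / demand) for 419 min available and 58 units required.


Cycle time = available time / demand
= 419 / 58
= 7.22 min/unit


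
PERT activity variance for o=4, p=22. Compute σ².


σ² = ((p - o) / 6)² = (p - o)² / 36
= (22 - 4)² / 36
= 18² / 36
= 324 / 36
= 9.0000


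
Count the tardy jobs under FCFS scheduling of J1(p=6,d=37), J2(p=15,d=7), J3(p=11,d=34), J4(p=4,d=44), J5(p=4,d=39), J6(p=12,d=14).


Completion vs due date:
  J1: C=6, d=37 → on time
  J2: C=21, d=7 → TARDY
  J3: C=32, d=34 → on time
  J4: C=36, d=44 → on time
  J5: C=40, d=39 → TARDY
  J6: C=52, d=14 → TARDY
Tardy jobs: J2, J5, J6
Count = 3


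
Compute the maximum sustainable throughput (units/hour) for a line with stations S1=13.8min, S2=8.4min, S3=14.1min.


Bottleneck = longest station time
Station times: [13.8, 8.4, 14.1]
Max = 14.1 min
Rate = 60 / 14.1
= 4.26 units/hour (bottleneck: 14.1min)


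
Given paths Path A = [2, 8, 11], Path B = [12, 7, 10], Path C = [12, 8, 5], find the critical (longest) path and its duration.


Path A: 2 + 8 + 11 = 21
Path B: 12 + 7 + 10 = 29
Path C: 12 + 8 + 5 = 25
Critical path = longest = max(21, 29, 25)
= 29 (Path B)


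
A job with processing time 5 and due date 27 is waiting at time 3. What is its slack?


Slack = due - current_time - processing
= 27 - 3 - 5
= 19


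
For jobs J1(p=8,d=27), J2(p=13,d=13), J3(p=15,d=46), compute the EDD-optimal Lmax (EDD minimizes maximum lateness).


EDD order: J2 → J1 → J3
Completion and lateness:
  J2: C=13, d=13, L=13-13=0
  J1: C=21, d=27, L=21-27=-6
  J3: C=36, d=46, L=36-46=-10
Lmax = max(0, -6, -10)
= 0


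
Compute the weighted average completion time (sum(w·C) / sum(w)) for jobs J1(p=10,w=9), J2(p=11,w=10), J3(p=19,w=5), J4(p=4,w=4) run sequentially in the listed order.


Completion times:
  J1: C=10, w×C=9×10=90
  J2: C=21, w×C=10×21=210
  J3: C=40, w×C=5×40=200
  J4: C=44, w×C=4×44=176
Sum w×C = 676
Sum w = 28
Weighted avg = 676/28
= 24.14


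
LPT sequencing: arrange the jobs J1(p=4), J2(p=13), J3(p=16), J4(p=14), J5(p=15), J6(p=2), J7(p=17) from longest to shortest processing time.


LPT: sort by longest processing time first
  J7: p=17
  J3: p=16
  J5: p=15
  J4: p=14
  J2: p=13
  J1: p=4
  J6: p=2
Order: J7 → J3 → J5 → J4 → J2 → J1 → J6


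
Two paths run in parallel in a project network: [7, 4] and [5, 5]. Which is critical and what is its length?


Path A: 7 + 4 = 11
Path B: 5 + 5 = 10
Critical path = longest = max(11, 10)
= 11 (Path A)


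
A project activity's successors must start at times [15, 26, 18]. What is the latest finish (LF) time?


LF = min of all successor start times
Successors start at: [15, 26, 18]
LF = min(15, 26, 18)
= 15


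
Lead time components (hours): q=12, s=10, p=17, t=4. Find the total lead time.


Lead time = queue + setup + processing + transit
= 12 + 10 + 17 + 4
= 43 hours


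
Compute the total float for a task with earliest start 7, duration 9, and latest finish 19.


EF = ES + duration = 7 + 9 = 16
LS = LF - duration = 19 - 9 = 10
Total Float = LF - EF = 19 - 16
(or LS - ES = 10 - 7)
= 3


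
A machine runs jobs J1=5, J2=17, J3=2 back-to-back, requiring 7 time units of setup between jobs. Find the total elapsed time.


Makespan = Σ processing + (n-1) × setup
= (5 + 17 + 2) + (3-1)×7
= 24 + 14
= 38 time units


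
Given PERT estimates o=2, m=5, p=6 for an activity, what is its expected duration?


te = (o + 4m + p) / 6
= (2 + 4×5 + 6) / 6
= (2 + 20 + 6) / 6
= 28 / 6
= 4.67


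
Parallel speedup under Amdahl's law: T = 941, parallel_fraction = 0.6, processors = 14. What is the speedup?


Amdahl's law: T_p = T × ((1-p) + p/N)
= 941 × ((1-0.6) + 0.6/14)
= 941 × (0.40 + 0.0429)
= 941 × 0.4429
= 416.73
Speedup = 941/416.73
= 2.26×


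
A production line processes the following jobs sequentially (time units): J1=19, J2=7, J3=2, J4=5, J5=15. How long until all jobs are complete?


Sequential makespan: sum all processing times
= 19 + 7 + 2 + 5 + 15
= 48 time units


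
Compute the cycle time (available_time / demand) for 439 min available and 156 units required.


Cycle time = available time / demand
= 439 / 156
= 2.81 min/unit


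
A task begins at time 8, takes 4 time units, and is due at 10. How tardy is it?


Completion = start + processing = 8 + 4 = 12
Tardiness = max(0, C - d) = max(0, 12 - 10)
= max(0, 2)
= 2


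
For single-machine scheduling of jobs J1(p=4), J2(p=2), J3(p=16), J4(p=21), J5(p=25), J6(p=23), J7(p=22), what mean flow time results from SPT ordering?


SPT order: J2 → J1 → J3 → J4 → J7 → J6 → J5
Completion times:
  J2: C=2
  J1: C=6
  J3: C=22
  J4: C=43
  J7: C=65
  J6: C=88
  J5: C=113
Sum = 339, n = 7
Mean flow = 339/7
= 48.43


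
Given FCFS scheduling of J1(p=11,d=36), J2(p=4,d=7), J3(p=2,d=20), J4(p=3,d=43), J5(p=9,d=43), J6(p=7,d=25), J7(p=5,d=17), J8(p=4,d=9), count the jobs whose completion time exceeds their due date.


Completion vs due date:
  J1: C=11, d=36 → on time
  J2: C=15, d=7 → TARDY
  J3: C=17, d=20 → on time
  J4: C=20, d=43 → on time
  J5: C=29, d=43 → on time
  J6: C=36, d=25 → TARDY
  J7: C=41, d=17 → TARDY
  J8: C=45, d=9 → TARDY
Tardy jobs: J2, J6, J7, J8
Count = 4


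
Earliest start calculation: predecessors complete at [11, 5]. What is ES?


ES = max of all predecessor completion times
Predecessors: [11, 5]
ES = max(11, 5)
= 11


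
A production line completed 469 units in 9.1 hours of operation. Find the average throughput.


Throughput = units / time
= 469 / 9.1
= 51.5 units/hour


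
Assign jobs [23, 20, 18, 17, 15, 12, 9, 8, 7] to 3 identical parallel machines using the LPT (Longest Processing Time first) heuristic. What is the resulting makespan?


Jobs (LPT sorted): [23, 20, 18, 17, 15, 12, 9, 8, 7]
Machines: 3
  J=23 → Machine 1 (load: 0+23=23)
  J=20 → Machine 2 (load: 0+20=20)
  J=18 → Machine 3 (load: 0+18=18)
  J=17 → Machine 3 (load: 18+17=35)
  J=15 → Machine 2 (load: 20+15=35)
  J=12 → Machine 1 (load: 23+12=35)
  J=9 → Machine 1 (load: 35+9=44)
  J=8 → Machine 2 (load: 35+8=43)
  J=7 → Machine 3 (load: 35+7=42)
Machine loads: [44, 43, 42]
Makespan = max = 44 time units


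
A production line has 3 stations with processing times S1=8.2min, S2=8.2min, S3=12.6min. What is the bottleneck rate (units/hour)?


Bottleneck = longest station time
Station times: [8.2, 8.2, 12.6]
Max = 12.6 min
Rate = 60 / 12.6
= 4.76 units/hour (bottleneck: 12.6min)


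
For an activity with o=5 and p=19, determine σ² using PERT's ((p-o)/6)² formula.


σ² = ((p - o) / 6)² = (p - o)² / 36
= (19 - 5)² / 36
= 14² / 36
= 196 / 36
= 5.4444


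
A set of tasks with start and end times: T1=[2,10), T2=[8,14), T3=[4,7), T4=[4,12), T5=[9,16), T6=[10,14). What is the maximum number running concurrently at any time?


Check each time point for overlaps:
  t=9: 4 tasks active (T1, T2, T4, T5)
Max concurrent = 4


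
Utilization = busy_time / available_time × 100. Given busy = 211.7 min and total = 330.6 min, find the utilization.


Utilization = busy / total × 100
= 211.7 / 330.6 × 100
= 64.0%


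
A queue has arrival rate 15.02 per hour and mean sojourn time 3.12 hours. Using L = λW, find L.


Little's law: L = λ × W
= 15.02 × 3.12
= 46.86


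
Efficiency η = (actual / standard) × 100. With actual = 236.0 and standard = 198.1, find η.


Efficiency = (actual / standard) × 100
= (236.0 / 198.1) × 100
= 119.1%


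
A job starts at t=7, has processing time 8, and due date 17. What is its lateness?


Completion = 7 + 8 = 15
Lateness = C - d = 15 - 17
= -2


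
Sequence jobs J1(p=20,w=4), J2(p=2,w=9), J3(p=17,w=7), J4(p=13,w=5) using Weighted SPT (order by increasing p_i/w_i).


WSPT (Smith's rule): sort by p/w ascending
  J2: p/w = 2/9 = 0.222
  J3: p/w = 17/7 = 2.429
  J4: p/w = 13/5 = 2.600
  J1: p/w = 20/4 = 5.000
Order: J2 → J3 → J4 → J1


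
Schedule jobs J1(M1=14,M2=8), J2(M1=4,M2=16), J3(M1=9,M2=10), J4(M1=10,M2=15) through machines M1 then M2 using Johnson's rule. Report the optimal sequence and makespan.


Johnson's rule:
Group 1 (M1≤M2, sort by M1): ['J2', 'J3', 'J4']
Group 2 (M1>M2, sort desc M2): ['J1']
Sequence: J2 → J3 → J4 → J1
Makespan calculation:
  J2: M1 done=4, M2 done=20
  J3: M1 done=13, M2 done=30
  J4: M1 done=23, M2 done=45
  J1: M1 done=37, M2 done=53
= Sequence: J2 → J3 → J4 → J1, Makespan: 53


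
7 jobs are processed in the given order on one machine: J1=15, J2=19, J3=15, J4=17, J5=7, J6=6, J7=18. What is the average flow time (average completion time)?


Completion times:
  J1: completes at 15
  J2: completes at 34
  J3: completes at 49
  J4: completes at 66
  J5: completes at 73
  J6: completes at 79
  J7: completes at 97
Sum = 413
Average = 413/7
= 59.00


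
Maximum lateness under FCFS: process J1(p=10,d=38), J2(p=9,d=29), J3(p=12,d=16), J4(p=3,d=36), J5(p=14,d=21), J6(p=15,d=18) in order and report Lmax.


Lateness per job (L = C - d):
  J1: C=10, d=38, L=-28
  J2: C=19, d=29, L=-10
  J3: C=31, d=16, L=15
  J4: C=34, d=36, L=-2
  J5: C=48, d=21, L=27
  J6: C=63, d=18, L=45
Lmax = max(-28, -10, 15, -2, 27, 45)
= 45


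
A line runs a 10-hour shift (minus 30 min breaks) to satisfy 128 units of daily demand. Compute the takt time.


Available = 10×60 - 30 = 570 min
Takt time = 570 / 128
= 4.45 min/unit


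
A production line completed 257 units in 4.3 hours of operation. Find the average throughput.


Throughput = units / time
= 257 / 4.3
= 59.8 units/hour


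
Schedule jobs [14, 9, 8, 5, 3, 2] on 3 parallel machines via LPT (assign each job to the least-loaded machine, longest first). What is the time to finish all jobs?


Jobs (LPT sorted): [14, 9, 8, 5, 3, 2]
Machines: 3
  J=14 → Machine 1 (load: 0+14=14)
  J=9 → Machine 2 (load: 0+9=9)
  J=8 → Machine 3 (load: 0+8=8)
  J=5 → Machine 3 (load: 8+5=13)
  J=3 → Machine 2 (load: 9+3=12)
  J=2 → Machine 2 (load: 12+2=14)
Machine loads: [14, 14, 13]
Makespan = max = 14 time units


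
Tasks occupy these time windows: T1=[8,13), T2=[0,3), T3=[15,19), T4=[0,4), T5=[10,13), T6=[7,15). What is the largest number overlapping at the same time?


Check each time point for overlaps:
  t=10: 3 tasks active (T1, T5, T6)
Max concurrent = 3


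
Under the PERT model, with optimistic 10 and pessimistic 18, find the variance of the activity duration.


σ² = ((p - o) / 6)² = (p - o)² / 36
= (18 - 10)² / 36
= 8² / 36
= 64 / 36
= 1.7778


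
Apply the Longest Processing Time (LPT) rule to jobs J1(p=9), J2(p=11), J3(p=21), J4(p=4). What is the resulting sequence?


LPT: sort by longest processing time first
  J3: p=21
  J2: p=11
  J1: p=9
  J4: p=4
Order: J3 → J2 → J1 → J4


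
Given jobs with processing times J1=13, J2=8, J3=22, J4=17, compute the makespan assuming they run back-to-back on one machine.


Sequential makespan: sum all processing times
= 13 + 8 + 22 + 17
= 60 time units


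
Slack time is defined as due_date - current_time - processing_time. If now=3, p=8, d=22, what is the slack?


Slack = due - current_time - processing
= 22 - 3 - 8
= 11


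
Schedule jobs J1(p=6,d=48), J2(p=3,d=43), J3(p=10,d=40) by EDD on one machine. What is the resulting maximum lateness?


EDD order: J3 → J2 → J1
Completion and lateness:
  J3: C=10, d=40, L=10-40=-30
  J2: C=13, d=43, L=13-43=-30
  J1: C=19, d=48, L=19-48=-29
Lmax = max(-30, -30, -29)
= -29


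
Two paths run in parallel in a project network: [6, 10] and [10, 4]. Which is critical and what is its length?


Path A: 6 + 10 = 16
Path B: 10 + 4 = 14
Critical path = longest = max(16, 14)
= 16 (Path A)


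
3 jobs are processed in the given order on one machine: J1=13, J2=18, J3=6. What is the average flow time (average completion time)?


Completion times:
  J1: completes at 13
  J2: completes at 31
  J3: completes at 37
Sum = 81
Average = 81/3
= 27.00


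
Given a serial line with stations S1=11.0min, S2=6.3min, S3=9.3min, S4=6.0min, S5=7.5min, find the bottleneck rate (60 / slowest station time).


Bottleneck = longest station time
Station times: [11.0, 6.3, 9.3, 6.0, 7.5]
Max = 11.0 min
Rate = 60 / 11.0
= 5.45 units/hour (bottleneck: 11.0min)


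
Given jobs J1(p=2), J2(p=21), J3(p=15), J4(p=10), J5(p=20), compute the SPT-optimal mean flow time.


SPT order: J1 → J4 → J3 → J5 → J2
Completion times:
  J1: C=2
  J4: C=12
  J3: C=27
  J5: C=47
  J2: C=68
Sum = 156, n = 5
Mean flow = 156/5
= 31.20


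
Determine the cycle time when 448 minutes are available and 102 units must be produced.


Cycle time = available time / demand
= 448 / 102
= 4.39 min/unit


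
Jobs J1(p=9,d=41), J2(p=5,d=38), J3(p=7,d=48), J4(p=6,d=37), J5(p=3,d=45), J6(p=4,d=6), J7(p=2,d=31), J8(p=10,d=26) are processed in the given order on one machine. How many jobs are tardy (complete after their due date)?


Completion vs due date:
  J1: C=9, d=41 → on time
  J2: C=14, d=38 → on time
  J3: C=21, d=48 → on time
  J4: C=27, d=37 → on time
  J5: C=30, d=45 → on time
  J6: C=34, d=6 → TARDY
  J7: C=36, d=31 → TARDY
  J8: C=46, d=26 → TARDY
Tardy jobs: J6, J7, J8
Count = 3


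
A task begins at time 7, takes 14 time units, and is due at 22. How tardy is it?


Completion = start + processing = 7 + 14 = 21
Tardiness = max(0, C - d) = max(0, 21 - 22)
= max(0, -1)
= 0


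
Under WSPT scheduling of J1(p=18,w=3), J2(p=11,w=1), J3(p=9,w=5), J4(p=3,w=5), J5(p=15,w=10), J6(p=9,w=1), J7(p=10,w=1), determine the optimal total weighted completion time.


WSPT order (by p/w): J4 → J5 → J3 → J1 → J6 → J7 → J2
  J4: C=3, w·C=5×3=15
  J5: C=18, w·C=10×18=180
  J3: C=27, w·C=5×27=135
  J1: C=45, w·C=3×45=135
  J6: C=54, w·C=1×54=54
  J7: C=64, w·C=1×64=64
  J2: C=75, w·C=1×75=75
Σ w·C = 658
= 658


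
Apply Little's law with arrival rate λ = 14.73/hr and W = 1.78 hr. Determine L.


Little's law: L = λ × W
= 14.73 × 1.78
= 26.22


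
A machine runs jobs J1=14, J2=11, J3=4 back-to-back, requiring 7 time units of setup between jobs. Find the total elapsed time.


Makespan = Σ processing + (n-1) × setup
= (14 + 11 + 4) + (3-1)×7
= 29 + 14
= 43 time units


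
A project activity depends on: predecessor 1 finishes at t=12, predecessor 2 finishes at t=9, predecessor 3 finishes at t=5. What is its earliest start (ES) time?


ES = max of all predecessor completion times
Predecessors: [12, 9, 5]
ES = max(12, 9, 5)
= 12


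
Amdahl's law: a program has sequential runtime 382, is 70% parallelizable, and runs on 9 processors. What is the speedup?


Amdahl's law: T_p = T × ((1-p) + p/N)
= 382 × ((1-0.7) + 0.7/9)
= 382 × (0.30 + 0.0778)
= 382 × 0.3778
= 144.31
Speedup = 382/144.31
= 2.65×


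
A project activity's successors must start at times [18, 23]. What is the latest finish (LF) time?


LF = min of all successor start times
Successors start at: [18, 23]
LF = min(18, 23)
= 18


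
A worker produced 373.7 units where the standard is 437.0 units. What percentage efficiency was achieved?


Efficiency = (actual / standard) × 100
= (373.7 / 437.0) × 100
= 85.5%


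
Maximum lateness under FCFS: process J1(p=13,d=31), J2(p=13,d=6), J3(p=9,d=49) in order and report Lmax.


Lateness per job (L = C - d):
  J1: C=13, d=31, L=-18
  J2: C=26, d=6, L=20
  J3: C=35, d=49, L=-14
Lmax = max(-18, 20, -14)
= 20


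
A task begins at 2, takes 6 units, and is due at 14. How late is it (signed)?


Completion = 2 + 6 = 8
Lateness = C - d = 8 - 14
= -6


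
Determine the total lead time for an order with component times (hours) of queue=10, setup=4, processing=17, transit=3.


Lead time = queue + setup + processing + transit
= 10 + 4 + 17 + 3
= 34 hours


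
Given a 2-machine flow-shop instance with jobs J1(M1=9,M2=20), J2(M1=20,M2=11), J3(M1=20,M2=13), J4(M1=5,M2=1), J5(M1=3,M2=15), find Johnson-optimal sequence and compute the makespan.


Johnson's rule:
Group 1 (M1≤M2, sort by M1): ['J5', 'J1']
Group 2 (M1>M2, sort desc M2): ['J3', 'J2', 'J4']
Sequence: J5 → J1 → J3 → J2 → J4
Makespan calculation:
  J5: M1 done=3, M2 done=18
  J1: M1 done=12, M2 done=38
  J3: M1 done=32, M2 done=51
  J2: M1 done=52, M2 done=63
  J4: M1 done=57, M2 done=64
= Sequence: J5 → J1 → J3 → J2 → J4, Makespan: 64


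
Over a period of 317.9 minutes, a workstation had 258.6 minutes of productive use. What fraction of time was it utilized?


Utilization = busy / total × 100
= 258.6 / 317.9 × 100
= 81.3%


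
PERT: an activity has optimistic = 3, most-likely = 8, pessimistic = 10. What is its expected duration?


te = (o + 4m + p) / 6
= (3 + 4×8 + 10) / 6
= (3 + 32 + 10) / 6
= 45 / 6
= 7.50


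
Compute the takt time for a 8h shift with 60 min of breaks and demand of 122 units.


Available = 8×60 - 60 = 420 min
Takt time = 420 / 122
= 3.44 min/unit


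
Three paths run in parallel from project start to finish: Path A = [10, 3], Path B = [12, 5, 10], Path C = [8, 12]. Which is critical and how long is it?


Path A: 10 + 3 = 13
Path B: 12 + 5 + 10 = 27
Path C: 8 + 12 = 20
Critical path = longest = max(13, 27, 20)
= 27 (Path B)


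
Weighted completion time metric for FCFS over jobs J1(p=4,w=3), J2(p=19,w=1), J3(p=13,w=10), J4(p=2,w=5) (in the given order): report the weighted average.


Completion times:
  J1: C=4, w×C=3×4=12
  J2: C=23, w×C=1×23=23
  J3: C=36, w×C=10×36=360
  J4: C=38, w×C=5×38=190
Sum w×C = 585
Sum w = 19
Weighted avg = 585/19
= 30.79


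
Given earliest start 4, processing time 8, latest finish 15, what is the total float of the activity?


EF = ES + duration = 4 + 8 = 12
LS = LF - duration = 15 - 8 = 7
Total Float = LF - EF = 15 - 12
(or LS - ES = 7 - 4)
= 3


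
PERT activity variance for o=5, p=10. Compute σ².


σ² = ((p - o) / 6)² = (p - o)² / 36
= (10 - 5)² / 36
= 5² / 36
= 25 / 36
= 0.6944


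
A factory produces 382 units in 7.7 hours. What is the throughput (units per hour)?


Throughput = units / time
= 382 / 7.7
= 49.6 units/hour


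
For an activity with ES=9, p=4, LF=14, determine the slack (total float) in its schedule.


EF = ES + duration = 9 + 4 = 13
LS = LF - duration = 14 - 4 = 10
Total Float = LF - EF = 14 - 13
(or LS - ES = 10 - 9)
= 1


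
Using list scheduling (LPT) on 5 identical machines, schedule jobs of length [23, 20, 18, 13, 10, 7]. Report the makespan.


Jobs (LPT sorted): [23, 20, 18, 13, 10, 7]
Machines: 5
  J=23 → Machine 1 (load: 0+23=23)
  J=20 → Machine 2 (load: 0+20=20)
  J=18 → Machine 3 (load: 0+18=18)
  J=13 → Machine 4 (load: 0+13=13)
  J=10 → Machine 5 (load: 0+10=10)
  J=7 → Machine 5 (load: 10+7=17)
Machine loads: [23, 20, 18, 13, 17]
Makespan = max = 23 time units


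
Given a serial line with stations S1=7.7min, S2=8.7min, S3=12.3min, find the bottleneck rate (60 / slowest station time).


Bottleneck = longest station time
Station times: [7.7, 8.7, 12.3]
Max = 12.3 min
Rate = 60 / 12.3
= 4.88 units/hour (bottleneck: 12.3min)


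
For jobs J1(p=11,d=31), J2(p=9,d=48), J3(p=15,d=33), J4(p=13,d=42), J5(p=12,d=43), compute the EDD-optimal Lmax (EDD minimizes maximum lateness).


EDD order: J1 → J3 → J4 → J5 → J2
Completion and lateness:
  J1: C=11, d=31, L=11-31=-20
  J3: C=26, d=33, L=26-33=-7
  J4: C=39, d=42, L=39-42=-3
  J5: C=51, d=43, L=51-43=8
  J2: C=60, d=48, L=60-48=12
Lmax = max(-20, -7, -3, 8, 12)
= 12


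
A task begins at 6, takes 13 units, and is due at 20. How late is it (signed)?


Completion = 6 + 13 = 19
Lateness = C - d = 19 - 20
= -1


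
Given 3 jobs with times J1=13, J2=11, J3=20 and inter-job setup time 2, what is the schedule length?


Makespan = Σ processing + (n-1) × setup
= (13 + 11 + 20) + (3-1)×2
= 44 + 4
= 48 time units


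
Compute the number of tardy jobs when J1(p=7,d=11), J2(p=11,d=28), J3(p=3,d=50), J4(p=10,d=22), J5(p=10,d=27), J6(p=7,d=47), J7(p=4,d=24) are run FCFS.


Completion vs due date:
  J1: C=7, d=11 → on time
  J2: C=18, d=28 → on time
  J3: C=21, d=50 → on time
  J4: C=31, d=22 → TARDY
  J5: C=41, d=27 → TARDY
  J6: C=48, d=47 → TARDY
  J7: C=52, d=24 → TARDY
Tardy jobs: J4, J5, J6, J7
Count = 4


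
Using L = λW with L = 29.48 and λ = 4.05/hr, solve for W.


Little's law: L = λW → W = L / λ
= 29.48 / 4.05
= 7.28 hours


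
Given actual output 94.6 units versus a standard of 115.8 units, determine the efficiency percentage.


Efficiency = (actual / standard) × 100
= (94.6 / 115.8) × 100
= 81.7%


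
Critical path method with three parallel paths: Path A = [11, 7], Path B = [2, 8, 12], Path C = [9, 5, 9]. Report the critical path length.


Path A: 11 + 7 = 18
Path B: 2 + 8 + 12 = 22
Path C: 9 + 5 + 9 = 23
Critical path = longest = max(18, 22, 23)
= 23 (Path C)


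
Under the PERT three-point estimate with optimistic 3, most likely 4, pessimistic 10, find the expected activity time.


te = (o + 4m + p) / 6
= (3 + 4×4 + 10) / 6
= (3 + 16 + 10) / 6
= 29 / 6
= 4.83


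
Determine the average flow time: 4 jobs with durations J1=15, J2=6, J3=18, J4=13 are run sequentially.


Completion times:
  J1: completes at 15
  J2: completes at 21
  J3: completes at 39
  J4: completes at 52
Sum = 127
Average = 127/4
= 31.75


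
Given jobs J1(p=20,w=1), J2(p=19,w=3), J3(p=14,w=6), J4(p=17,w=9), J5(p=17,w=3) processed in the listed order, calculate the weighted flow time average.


Completion times:
  J1: C=20, w×C=1×20=20
  J2: C=39, w×C=3×39=117
  J3: C=53, w×C=6×53=318
  J4: C=70, w×C=9×70=630
  J5: C=87, w×C=3×87=261
Sum w×C = 1346
Sum w = 22
Weighted avg = 1346/22
= 61.18


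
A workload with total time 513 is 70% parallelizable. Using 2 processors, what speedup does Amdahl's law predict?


Amdahl's law: T_p = T × ((1-p) + p/N)
= 513 × ((1-0.7) + 0.7/2)
= 513 × (0.30 + 0.3500)
= 513 × 0.6500
= 333.45
Speedup = 513/333.45
= 1.54×


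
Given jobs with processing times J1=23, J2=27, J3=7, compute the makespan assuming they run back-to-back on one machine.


Sequential makespan: sum all processing times
= 23 + 27 + 7
= 57 time units


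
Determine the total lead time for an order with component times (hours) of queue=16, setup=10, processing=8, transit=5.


Lead time = queue + setup + processing + transit
= 16 + 10 + 8 + 5
= 39 hours


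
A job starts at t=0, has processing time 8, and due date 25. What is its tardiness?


Completion = start + processing = 0 + 8 = 8
Tardiness = max(0, C - d) = max(0, 8 - 25)
= max(0, -17)
= 0


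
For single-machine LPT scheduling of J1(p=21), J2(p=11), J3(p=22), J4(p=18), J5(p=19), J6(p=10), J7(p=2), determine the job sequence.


LPT: sort by longest processing time first
  J3: p=22
  J1: p=21
  J5: p=19
  J4: p=18
  J2: p=11
  J6: p=10
  J7: p=2
Order: J3 → J1 → J5 → J4 → J2 → J6 → J7


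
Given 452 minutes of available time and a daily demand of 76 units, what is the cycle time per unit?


Cycle time = available time / demand
= 452 / 76
= 5.95 min/unit


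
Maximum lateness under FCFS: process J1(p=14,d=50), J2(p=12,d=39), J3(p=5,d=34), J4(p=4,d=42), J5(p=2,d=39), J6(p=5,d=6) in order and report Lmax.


Lateness per job (L = C - d):
  J1: C=14, d=50, L=-36
  J2: C=26, d=39, L=-13
  J3: C=31, d=34, L=-3
  J4: C=35, d=42, L=-7
  J5: C=37, d=39, L=-2
  J6: C=42, d=6, L=36
Lmax = max(-36, -13, -3, -7, -2, 36)
= 36


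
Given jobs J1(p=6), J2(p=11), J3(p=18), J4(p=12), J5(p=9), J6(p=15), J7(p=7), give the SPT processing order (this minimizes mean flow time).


SPT: sort by shortest processing time
  J1: p=6
  J7: p=7
  J5: p=9
  J2: p=11
  J4: p=12
  J6: p=15
  J3: p=18
Order: J1 → J7 → J5 → J2 → J4 → J6 → J3


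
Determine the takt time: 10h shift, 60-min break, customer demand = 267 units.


Available = 10×60 - 60 = 540 min
Takt time = 540 / 267
= 2.02 min/unit


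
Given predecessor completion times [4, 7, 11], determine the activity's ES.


ES = max of all predecessor completion times
Predecessors: [4, 7, 11]
ES = max(4, 7, 11)
= 11


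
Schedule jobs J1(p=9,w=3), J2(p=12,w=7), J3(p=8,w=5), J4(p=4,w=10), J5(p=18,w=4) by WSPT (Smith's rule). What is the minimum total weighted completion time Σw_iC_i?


WSPT order (by p/w): J4 → J3 → J2 → J1 → J5
  J4: C=4, w·C=10×4=40
  J3: C=12, w·C=5×12=60
  J2: C=24, w·C=7×24=168
  J1: C=33, w·C=3×33=99
  J5: C=51, w·C=4×51=204
Σ w·C = 571
= 571


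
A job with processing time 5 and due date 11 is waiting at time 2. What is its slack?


Slack = due - current_time - processing
= 11 - 2 - 5
= 4


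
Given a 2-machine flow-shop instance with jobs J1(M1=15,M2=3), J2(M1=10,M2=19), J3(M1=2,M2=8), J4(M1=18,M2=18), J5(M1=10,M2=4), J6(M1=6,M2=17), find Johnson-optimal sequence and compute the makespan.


Johnson's rule:
Group 1 (M1≤M2, sort by M1): ['J3', 'J6', 'J2', 'J4']
Group 2 (M1>M2, sort desc M2): ['J5', 'J1']
Sequence: J3 → J6 → J2 → J4 → J5 → J1
Makespan calculation:
  J3: M1 done=2, M2 done=10
  J6: M1 done=8, M2 done=27
  J2: M1 done=18, M2 done=46
  J4: M1 done=36, M2 done=64
  J5: M1 done=46, M2 done=68
  J1: M1 done=61, M2 done=71
= Sequence: J3 → J6 → J2 → J4 → J5 → J1, Makespan: 71
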